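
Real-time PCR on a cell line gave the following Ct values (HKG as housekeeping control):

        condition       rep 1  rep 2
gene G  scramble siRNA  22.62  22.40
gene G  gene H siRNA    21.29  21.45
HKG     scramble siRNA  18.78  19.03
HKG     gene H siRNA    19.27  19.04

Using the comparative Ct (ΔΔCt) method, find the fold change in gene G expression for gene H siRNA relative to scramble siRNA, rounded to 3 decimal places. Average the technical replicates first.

Mean Ct: gene G scramble siRNA 22.510; gene G gene H siRNA 21.370; HKG scramble siRNA 18.905; HKG gene H siRNA 19.155
ΔCt(scramble siRNA) = 22.510 − 18.905 = 3.605
ΔCt(gene H siRNA) = 21.370 − 19.155 = 2.215
ΔΔCt = 2.215 − 3.605 = -1.390
Fold change = 2^(−(-1.390)) = 2^1.390 = 2.6208

2.621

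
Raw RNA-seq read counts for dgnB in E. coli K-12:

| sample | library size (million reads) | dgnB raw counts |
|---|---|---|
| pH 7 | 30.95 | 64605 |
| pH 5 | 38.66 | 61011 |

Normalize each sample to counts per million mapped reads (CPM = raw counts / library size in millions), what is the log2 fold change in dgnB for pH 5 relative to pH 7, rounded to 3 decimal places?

CPM(pH 7) = 64605 / 30.95 = 2087.3990
CPM(pH 5) = 61011 / 38.66 = 1578.1428
Fold change = 1578.1428 / 2087.3990 = 0.75603
log2(0.75603) = -0.4035

-0.403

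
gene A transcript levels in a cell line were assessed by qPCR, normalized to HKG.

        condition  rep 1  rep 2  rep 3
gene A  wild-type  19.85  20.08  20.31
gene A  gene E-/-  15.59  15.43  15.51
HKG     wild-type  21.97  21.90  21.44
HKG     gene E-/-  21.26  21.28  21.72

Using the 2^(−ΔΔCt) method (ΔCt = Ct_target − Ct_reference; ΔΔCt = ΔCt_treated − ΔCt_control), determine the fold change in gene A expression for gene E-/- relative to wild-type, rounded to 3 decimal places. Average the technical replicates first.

Mean Ct: gene A wild-type 20.080; gene A gene E-/- 15.510; HKG wild-type 21.770; HKG gene E-/- 21.420
ΔCt(wild-type) = 20.080 − 21.770 = -1.690
ΔCt(gene E-/-) = 15.510 − 21.420 = -5.910
ΔΔCt = -5.910 − (-1.690) = -4.220
Fold change = 2^(−(-4.220)) = 2^4.220 = 18.6357

18.636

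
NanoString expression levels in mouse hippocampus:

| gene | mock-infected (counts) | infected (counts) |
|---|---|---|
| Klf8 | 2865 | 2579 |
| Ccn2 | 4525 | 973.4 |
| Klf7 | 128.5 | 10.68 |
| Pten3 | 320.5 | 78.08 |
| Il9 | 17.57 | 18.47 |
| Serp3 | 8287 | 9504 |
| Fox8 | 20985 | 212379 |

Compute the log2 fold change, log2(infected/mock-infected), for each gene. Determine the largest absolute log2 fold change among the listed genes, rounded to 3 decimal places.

log2(2579/2865) = -0.152  (Klf8)
log2(973.4/4525) = -2.217  (Ccn2)
log2(10.68/128.5) = -3.589  (Klf7)
log2(78.08/320.5) = -2.037  (Pten3)
log2(18.47/17.57) = 0.072  (Il9)
log2(9504/8287) = 0.198  (Serp3)
log2(212379/20985) = 3.339  (Fox8)
The largest magnitude belongs to Klf7.

3.589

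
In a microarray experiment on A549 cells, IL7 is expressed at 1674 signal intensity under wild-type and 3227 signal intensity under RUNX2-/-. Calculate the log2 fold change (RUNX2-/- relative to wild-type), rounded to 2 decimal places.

0.95

Fold change = 3227 / 1674 = 1.9277
log2(1.9277) = 0.947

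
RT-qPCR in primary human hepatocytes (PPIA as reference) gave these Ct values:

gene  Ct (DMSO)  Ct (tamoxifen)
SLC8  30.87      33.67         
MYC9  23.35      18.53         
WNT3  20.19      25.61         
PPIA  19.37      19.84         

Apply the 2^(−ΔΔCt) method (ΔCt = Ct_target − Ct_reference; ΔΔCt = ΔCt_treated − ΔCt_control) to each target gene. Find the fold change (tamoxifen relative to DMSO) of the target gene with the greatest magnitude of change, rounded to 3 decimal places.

39.124

SLC8: ΔΔCt = (33.67−19.84) − (30.87−19.37) = 13.83 − 11.50 = 2.33; fold change = 2^-2.33 = 0.199
MYC9: ΔΔCt = (18.53−19.84) − (23.35−19.37) = -1.31 − 3.98 = -5.29; fold change = 2^5.29 = 39.124
WNT3: ΔΔCt = (25.61−19.84) − (20.19−19.37) = 5.77 − 0.82 = 4.95; fold change = 2^-4.95 = 0.032
MYC9 has the largest |ΔΔCt| = 5.29.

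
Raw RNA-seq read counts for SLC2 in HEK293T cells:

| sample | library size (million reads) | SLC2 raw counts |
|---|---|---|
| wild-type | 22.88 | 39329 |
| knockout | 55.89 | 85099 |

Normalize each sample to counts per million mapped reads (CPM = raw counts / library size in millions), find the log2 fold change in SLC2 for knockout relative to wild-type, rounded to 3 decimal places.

CPM(wild-type) = 39329 / 22.88 = 1718.9248
CPM(knockout) = 85099 / 55.89 = 1522.6159
Fold change = 1522.6159 / 1718.9248 = 0.88580
log2(0.88580) = -0.1750

-0.175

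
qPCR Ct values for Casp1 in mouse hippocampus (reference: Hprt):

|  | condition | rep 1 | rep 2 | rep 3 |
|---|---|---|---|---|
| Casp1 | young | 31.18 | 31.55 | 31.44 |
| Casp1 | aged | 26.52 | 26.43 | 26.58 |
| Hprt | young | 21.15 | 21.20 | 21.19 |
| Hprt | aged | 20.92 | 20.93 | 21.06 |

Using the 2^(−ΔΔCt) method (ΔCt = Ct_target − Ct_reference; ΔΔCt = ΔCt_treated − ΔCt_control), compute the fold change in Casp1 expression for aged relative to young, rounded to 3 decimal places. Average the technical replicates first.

Mean Ct: Casp1 young 31.390; Casp1 aged 26.510; Hprt young 21.180; Hprt aged 20.970
ΔCt(young) = 31.390 − 21.180 = 10.210
ΔCt(aged) = 26.510 − 20.970 = 5.540
ΔΔCt = 5.540 − 10.210 = -4.670
Fold change = 2^(−(-4.670)) = 2^4.670 = 25.4572

25.457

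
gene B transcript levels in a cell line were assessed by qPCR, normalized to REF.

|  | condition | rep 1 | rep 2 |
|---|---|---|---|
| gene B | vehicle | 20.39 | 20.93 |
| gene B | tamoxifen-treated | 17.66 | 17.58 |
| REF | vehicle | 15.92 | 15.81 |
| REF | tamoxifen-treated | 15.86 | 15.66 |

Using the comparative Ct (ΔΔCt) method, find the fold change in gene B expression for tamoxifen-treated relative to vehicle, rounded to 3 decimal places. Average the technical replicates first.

7.648

Mean Ct: gene B vehicle 20.660; gene B tamoxifen-treated 17.620; REF vehicle 15.865; REF tamoxifen-treated 15.760
ΔCt(vehicle) = 20.660 − 15.865 = 4.795
ΔCt(tamoxifen-treated) = 17.620 − 15.760 = 1.860
ΔΔCt = 1.860 − 4.795 = -2.935
Fold change = 2^(−(-2.935)) = 2^2.935 = 7.6476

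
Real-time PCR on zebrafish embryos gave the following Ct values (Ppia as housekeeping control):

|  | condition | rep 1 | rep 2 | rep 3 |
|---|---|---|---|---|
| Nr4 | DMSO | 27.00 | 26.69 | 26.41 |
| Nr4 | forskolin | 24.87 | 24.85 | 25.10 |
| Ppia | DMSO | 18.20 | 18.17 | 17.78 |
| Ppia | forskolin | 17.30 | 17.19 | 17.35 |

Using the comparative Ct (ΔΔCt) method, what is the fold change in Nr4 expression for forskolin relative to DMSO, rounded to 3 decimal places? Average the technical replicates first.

Mean Ct: Nr4 DMSO 26.700; Nr4 forskolin 24.940; Ppia DMSO 18.050; Ppia forskolin 17.280
ΔCt(DMSO) = 26.700 − 18.050 = 8.650
ΔCt(forskolin) = 24.940 − 17.280 = 7.660
ΔΔCt = 7.660 − 8.650 = -0.990
Fold change = 2^(−(-0.990)) = 2^0.990 = 1.9862

1.986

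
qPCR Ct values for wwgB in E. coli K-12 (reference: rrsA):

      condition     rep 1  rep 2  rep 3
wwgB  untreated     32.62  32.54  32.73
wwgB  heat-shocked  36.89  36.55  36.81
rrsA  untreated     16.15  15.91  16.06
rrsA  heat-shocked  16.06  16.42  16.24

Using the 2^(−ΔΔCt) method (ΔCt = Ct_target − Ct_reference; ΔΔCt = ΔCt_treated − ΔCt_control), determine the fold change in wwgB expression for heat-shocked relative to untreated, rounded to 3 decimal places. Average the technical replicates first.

Mean Ct: wwgB untreated 32.630; wwgB heat-shocked 36.750; rrsA untreated 16.040; rrsA heat-shocked 16.240
ΔCt(untreated) = 32.630 − 16.040 = 16.590
ΔCt(heat-shocked) = 36.750 − 16.240 = 20.510
ΔΔCt = 20.510 − 16.590 = 3.920
Fold change = 2^(−3.920) = 0.0661

0.066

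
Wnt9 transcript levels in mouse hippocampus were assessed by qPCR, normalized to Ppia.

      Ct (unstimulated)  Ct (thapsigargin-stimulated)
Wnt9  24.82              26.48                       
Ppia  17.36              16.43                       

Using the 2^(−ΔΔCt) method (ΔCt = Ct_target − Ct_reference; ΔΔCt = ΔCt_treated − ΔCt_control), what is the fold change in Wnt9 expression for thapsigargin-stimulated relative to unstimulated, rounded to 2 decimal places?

0.17

ΔCt(unstimulated) = 24.820 − 17.360 = 7.460
ΔCt(thapsigargin-stimulated) = 26.480 − 16.430 = 10.050
ΔΔCt = 10.050 − 7.460 = 2.590
Fold change = 2^(−2.590) = 0.166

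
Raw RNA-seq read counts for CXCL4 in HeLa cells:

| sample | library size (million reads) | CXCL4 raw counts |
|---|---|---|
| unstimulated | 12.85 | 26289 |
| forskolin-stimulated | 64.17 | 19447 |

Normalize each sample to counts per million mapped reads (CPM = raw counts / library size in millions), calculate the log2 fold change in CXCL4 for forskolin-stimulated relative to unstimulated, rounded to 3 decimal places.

CPM(unstimulated) = 26289 / 12.85 = 2045.8366
CPM(forskolin-stimulated) = 19447 / 64.17 = 303.0544
Fold change = 303.0544 / 2045.8366 = 0.14813
log2(0.14813) = -2.7550

-2.755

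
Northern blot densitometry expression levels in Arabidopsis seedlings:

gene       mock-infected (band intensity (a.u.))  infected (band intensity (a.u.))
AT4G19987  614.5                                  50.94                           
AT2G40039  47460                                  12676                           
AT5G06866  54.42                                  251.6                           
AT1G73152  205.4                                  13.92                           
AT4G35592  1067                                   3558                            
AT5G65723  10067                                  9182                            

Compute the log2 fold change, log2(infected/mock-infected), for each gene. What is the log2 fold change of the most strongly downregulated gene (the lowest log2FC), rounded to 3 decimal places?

log2(50.94/614.5) = -3.593  (AT4G19987)
log2(12676/47460) = -1.905  (AT2G40039)
log2(251.6/54.42) = 2.209  (AT5G06866)
log2(13.92/205.4) = -3.883  (AT1G73152)
log2(3558/1067) = 1.738  (AT4G35592)
log2(9182/10067) = -0.133  (AT5G65723)
AT1G73152 is most strongly downregulated.

-3.883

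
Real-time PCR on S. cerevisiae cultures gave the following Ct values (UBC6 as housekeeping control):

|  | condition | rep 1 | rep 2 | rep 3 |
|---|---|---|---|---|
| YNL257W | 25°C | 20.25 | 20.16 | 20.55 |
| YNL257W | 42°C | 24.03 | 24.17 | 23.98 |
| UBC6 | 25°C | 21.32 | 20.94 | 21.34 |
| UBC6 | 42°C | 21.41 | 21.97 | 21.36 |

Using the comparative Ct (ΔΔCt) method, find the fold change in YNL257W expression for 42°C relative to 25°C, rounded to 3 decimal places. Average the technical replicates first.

0.097

Mean Ct: YNL257W 25°C 20.320; YNL257W 42°C 24.060; UBC6 25°C 21.200; UBC6 42°C 21.580
ΔCt(25°C) = 20.320 − 21.200 = -0.880
ΔCt(42°C) = 24.060 − 21.580 = 2.480
ΔΔCt = 2.480 − (-0.880) = 3.360
Fold change = 2^(−3.360) = 0.0974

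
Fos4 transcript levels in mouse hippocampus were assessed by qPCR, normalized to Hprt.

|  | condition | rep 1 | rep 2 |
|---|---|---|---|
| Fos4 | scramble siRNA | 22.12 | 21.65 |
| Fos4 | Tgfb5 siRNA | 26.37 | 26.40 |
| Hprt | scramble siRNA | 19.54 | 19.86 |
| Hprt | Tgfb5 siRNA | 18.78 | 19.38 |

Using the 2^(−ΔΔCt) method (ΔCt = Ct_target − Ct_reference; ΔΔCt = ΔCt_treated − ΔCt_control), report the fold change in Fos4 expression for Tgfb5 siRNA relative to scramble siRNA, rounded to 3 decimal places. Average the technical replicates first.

Mean Ct: Fos4 scramble siRNA 21.885; Fos4 Tgfb5 siRNA 26.385; Hprt scramble siRNA 19.700; Hprt Tgfb5 siRNA 19.080
ΔCt(scramble siRNA) = 21.885 − 19.700 = 2.185
ΔCt(Tgfb5 siRNA) = 26.385 − 19.080 = 7.305
ΔΔCt = 7.305 − 2.185 = 5.120
Fold change = 2^(−5.120) = 0.0288

0.029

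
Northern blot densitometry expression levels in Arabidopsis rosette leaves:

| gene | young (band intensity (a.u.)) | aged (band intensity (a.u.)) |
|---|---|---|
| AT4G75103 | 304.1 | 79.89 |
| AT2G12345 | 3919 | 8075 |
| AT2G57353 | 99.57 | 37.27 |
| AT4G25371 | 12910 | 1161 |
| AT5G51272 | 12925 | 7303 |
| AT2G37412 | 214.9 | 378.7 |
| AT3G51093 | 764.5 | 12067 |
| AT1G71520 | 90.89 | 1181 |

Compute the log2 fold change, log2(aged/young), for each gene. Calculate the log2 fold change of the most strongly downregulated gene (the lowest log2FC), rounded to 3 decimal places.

-3.475

log2(79.89/304.1) = -1.928  (AT4G75103)
log2(8075/3919) = 1.043  (AT2G12345)
log2(37.27/99.57) = -1.418  (AT2G57353)
log2(1161/12910) = -3.475  (AT4G25371)
log2(7303/12925) = -0.824  (AT5G51272)
log2(378.7/214.9) = 0.817  (AT2G37412)
log2(12067/764.5) = 3.980  (AT3G51093)
log2(1181/90.89) = 3.700  (AT1G71520)
AT4G25371 is most strongly downregulated.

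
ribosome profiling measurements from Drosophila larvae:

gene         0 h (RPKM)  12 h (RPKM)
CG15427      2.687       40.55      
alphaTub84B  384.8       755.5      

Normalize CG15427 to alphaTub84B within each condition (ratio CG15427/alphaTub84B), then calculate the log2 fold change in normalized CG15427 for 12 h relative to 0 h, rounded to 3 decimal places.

CG15427/alphaTub84B (0 h) = 2.687 / 384.8 = 0.0069828
CG15427/alphaTub84B (12 h) = 40.55 / 755.5 = 0.053673
Fold change = 0.053673 / 0.0069828 = 7.6864
log2(7.6864) = 2.9423

2.942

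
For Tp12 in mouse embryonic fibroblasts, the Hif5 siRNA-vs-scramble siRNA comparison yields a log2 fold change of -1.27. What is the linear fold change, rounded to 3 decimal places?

0.415

Fold change = 2^(-1.27) = 0.4147
That is, Tp12 drops to 41.5% of the scramble siRNA level.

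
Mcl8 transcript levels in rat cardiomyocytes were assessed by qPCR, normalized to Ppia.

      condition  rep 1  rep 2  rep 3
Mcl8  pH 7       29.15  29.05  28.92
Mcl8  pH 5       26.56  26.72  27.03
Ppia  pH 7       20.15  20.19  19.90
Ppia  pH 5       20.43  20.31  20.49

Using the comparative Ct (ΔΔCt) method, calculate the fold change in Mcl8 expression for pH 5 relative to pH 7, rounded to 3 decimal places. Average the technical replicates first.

Mean Ct: Mcl8 pH 7 29.040; Mcl8 pH 5 26.770; Ppia pH 7 20.080; Ppia pH 5 20.410
ΔCt(pH 7) = 29.040 − 20.080 = 8.960
ΔCt(pH 5) = 26.770 − 20.410 = 6.360
ΔΔCt = 6.360 − 8.960 = -2.600
Fold change = 2^(−(-2.600)) = 2^2.600 = 6.0629

6.063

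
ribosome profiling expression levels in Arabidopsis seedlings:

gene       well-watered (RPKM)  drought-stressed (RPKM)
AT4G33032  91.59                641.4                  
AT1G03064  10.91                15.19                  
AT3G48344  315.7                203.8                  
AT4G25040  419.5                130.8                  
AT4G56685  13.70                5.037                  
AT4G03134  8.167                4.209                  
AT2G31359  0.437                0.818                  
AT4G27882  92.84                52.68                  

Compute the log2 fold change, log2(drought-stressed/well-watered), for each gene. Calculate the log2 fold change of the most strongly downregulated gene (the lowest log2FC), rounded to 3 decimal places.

-1.681

log2(641.4/91.59) = 2.808  (AT4G33032)
log2(15.19/10.91) = 0.477  (AT1G03064)
log2(203.8/315.7) = -0.631  (AT3G48344)
log2(130.8/419.5) = -1.681  (AT4G25040)
log2(5.037/13.70) = -1.444  (AT4G56685)
log2(4.209/8.167) = -0.956  (AT4G03134)
log2(0.818/0.437) = 0.904  (AT2G31359)
log2(52.68/92.84) = -0.817  (AT4G27882)
AT4G25040 is most strongly downregulated.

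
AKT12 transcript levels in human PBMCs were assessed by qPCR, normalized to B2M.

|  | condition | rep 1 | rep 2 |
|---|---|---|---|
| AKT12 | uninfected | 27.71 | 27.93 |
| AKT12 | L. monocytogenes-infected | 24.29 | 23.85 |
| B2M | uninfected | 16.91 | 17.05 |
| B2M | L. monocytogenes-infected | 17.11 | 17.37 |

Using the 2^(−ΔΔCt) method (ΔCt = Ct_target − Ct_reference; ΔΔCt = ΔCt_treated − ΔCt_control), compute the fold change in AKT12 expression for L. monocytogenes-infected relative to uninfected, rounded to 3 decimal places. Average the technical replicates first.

16.111

Mean Ct: AKT12 uninfected 27.820; AKT12 L. monocytogenes-infected 24.070; B2M uninfected 16.980; B2M L. monocytogenes-infected 17.240
ΔCt(uninfected) = 27.820 − 16.980 = 10.840
ΔCt(L. monocytogenes-infected) = 24.070 − 17.240 = 6.830
ΔΔCt = 6.830 − 10.840 = -4.010
Fold change = 2^(−(-4.010)) = 2^4.010 = 16.1113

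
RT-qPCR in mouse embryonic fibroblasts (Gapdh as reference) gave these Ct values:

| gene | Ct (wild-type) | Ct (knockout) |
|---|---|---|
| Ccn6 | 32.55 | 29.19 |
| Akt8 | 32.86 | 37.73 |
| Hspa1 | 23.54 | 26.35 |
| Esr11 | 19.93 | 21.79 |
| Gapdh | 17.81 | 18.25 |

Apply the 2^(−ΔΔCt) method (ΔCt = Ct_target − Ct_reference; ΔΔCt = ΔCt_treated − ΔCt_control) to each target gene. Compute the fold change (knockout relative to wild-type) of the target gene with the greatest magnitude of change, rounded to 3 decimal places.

Ccn6: ΔΔCt = (29.19−18.25) − (32.55−17.81) = 10.94 − 14.74 = -3.80; fold change = 2^3.80 = 13.929
Akt8: ΔΔCt = (37.73−18.25) − (32.86−17.81) = 19.48 − 15.05 = 4.43; fold change = 2^-4.43 = 0.046
Hspa1: ΔΔCt = (26.35−18.25) − (23.54−17.81) = 8.10 − 5.73 = 2.37; fold change = 2^-2.37 = 0.193
Esr11: ΔΔCt = (21.79−18.25) − (19.93−17.81) = 3.54 − 2.12 = 1.42; fold change = 2^-1.42 = 0.374
Akt8 has the largest |ΔΔCt| = 4.43.

0.046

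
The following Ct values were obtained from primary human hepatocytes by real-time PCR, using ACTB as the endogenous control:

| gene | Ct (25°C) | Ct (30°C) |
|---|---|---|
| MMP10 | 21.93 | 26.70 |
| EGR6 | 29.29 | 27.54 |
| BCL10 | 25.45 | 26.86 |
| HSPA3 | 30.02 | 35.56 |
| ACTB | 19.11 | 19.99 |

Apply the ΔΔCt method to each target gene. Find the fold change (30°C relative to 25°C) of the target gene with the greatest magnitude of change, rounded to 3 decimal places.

0.040

MMP10: ΔΔCt = (26.70−19.99) − (21.93−19.11) = 6.71 − 2.82 = 3.89; fold change = 2^-3.89 = 0.067
EGR6: ΔΔCt = (27.54−19.99) − (29.29−19.11) = 7.55 − 10.18 = -2.63; fold change = 2^2.63 = 6.190
BCL10: ΔΔCt = (26.86−19.99) − (25.45−19.11) = 6.87 − 6.34 = 0.53; fold change = 2^-0.53 = 0.693
HSPA3: ΔΔCt = (35.56−19.99) − (30.02−19.11) = 15.57 − 10.91 = 4.66; fold change = 2^-4.66 = 0.040
HSPA3 has the largest |ΔΔCt| = 4.66.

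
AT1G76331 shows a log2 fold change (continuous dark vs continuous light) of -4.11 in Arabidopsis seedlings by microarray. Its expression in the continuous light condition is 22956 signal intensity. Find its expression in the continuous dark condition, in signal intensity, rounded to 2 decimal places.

1329.42

Fold change = 2^(-4.11) = 0.0579
continuous dark expression = 22956 × 0.0579 = 1329.42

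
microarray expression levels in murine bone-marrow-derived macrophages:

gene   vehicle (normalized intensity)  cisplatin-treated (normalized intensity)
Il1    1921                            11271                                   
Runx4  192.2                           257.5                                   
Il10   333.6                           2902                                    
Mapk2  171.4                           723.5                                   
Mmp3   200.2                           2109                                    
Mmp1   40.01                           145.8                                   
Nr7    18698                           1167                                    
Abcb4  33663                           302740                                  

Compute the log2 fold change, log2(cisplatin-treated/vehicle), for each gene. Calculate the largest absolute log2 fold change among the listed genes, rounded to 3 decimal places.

log2(11271/1921) = 2.553  (Il1)
log2(257.5/192.2) = 0.422  (Runx4)
log2(2902/333.6) = 3.121  (Il10)
log2(723.5/171.4) = 2.078  (Mapk2)
log2(2109/200.2) = 3.397  (Mmp3)
log2(145.8/40.01) = 1.866  (Mmp1)
log2(1167/18698) = -4.002  (Nr7)
log2(302740/33663) = 3.169  (Abcb4)
The largest magnitude belongs to Nr7.

4.002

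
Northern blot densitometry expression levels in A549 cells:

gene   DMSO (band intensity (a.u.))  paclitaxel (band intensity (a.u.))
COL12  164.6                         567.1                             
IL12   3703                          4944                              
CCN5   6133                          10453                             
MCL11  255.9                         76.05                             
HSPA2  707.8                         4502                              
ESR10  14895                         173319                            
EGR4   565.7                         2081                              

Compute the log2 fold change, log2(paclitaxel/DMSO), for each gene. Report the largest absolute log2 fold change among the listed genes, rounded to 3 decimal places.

log2(567.1/164.6) = 1.785  (COL12)
log2(4944/3703) = 0.417  (IL12)
log2(10453/6133) = 0.769  (CCN5)
log2(76.05/255.9) = -1.751  (MCL11)
log2(4502/707.8) = 2.669  (HSPA2)
log2(173319/14895) = 3.541  (ESR10)
log2(2081/565.7) = 1.879  (EGR4)
The largest magnitude belongs to ESR10.

3.541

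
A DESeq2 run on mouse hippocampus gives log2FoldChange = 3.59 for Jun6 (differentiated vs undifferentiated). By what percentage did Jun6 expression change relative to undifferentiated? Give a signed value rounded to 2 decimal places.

1104.20%

Fold change = 2^(3.59) = 12.0420
Percent change = (FC − 1) × 100% = (12.0420 − 1) × 100 = 1104.20%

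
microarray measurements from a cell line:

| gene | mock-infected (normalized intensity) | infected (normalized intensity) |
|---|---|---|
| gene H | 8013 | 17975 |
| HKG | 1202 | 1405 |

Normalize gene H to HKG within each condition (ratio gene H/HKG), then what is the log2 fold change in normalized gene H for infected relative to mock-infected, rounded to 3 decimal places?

gene H/HKG (mock-infected) = 8013 / 1202 = 6.6664
gene H/HKG (infected) = 17975 / 1405 = 12.794
Fold change = 12.794 / 6.6664 = 1.9191
log2(1.9191) = 0.9404

0.940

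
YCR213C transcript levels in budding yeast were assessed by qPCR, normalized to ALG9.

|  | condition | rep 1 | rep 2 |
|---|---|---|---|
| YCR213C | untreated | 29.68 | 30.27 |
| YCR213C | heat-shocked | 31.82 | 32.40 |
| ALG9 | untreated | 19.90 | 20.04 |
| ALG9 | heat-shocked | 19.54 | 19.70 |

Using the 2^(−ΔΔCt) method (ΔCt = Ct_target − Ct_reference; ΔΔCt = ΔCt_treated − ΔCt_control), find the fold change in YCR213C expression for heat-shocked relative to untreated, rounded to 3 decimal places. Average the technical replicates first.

0.179

Mean Ct: YCR213C untreated 29.975; YCR213C heat-shocked 32.110; ALG9 untreated 19.970; ALG9 heat-shocked 19.620
ΔCt(untreated) = 29.975 − 19.970 = 10.005
ΔCt(heat-shocked) = 32.110 − 19.620 = 12.490
ΔΔCt = 12.490 − 10.005 = 2.485
Fold change = 2^(−2.485) = 0.1786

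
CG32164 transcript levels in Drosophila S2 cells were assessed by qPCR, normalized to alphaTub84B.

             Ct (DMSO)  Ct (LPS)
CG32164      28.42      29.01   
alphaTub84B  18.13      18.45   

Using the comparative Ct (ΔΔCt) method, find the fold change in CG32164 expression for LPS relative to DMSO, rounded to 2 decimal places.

ΔCt(DMSO) = 28.420 − 18.130 = 10.290
ΔCt(LPS) = 29.010 − 18.450 = 10.560
ΔΔCt = 10.560 − 10.290 = 0.270
Fold change = 2^(−0.270) = 0.829

0.83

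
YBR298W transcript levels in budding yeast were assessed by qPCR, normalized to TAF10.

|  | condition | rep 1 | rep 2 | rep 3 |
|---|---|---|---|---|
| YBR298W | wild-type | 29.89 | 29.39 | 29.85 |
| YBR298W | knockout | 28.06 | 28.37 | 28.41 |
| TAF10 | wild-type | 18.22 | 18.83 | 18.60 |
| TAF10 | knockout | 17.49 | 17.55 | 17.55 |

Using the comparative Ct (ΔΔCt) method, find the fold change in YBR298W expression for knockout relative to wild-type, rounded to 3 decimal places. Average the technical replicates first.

1.329

Mean Ct: YBR298W wild-type 29.710; YBR298W knockout 28.280; TAF10 wild-type 18.550; TAF10 knockout 17.530
ΔCt(wild-type) = 29.710 − 18.550 = 11.160
ΔCt(knockout) = 28.280 − 17.530 = 10.750
ΔΔCt = 10.750 − 11.160 = -0.410
Fold change = 2^(−(-0.410)) = 2^0.410 = 1.3287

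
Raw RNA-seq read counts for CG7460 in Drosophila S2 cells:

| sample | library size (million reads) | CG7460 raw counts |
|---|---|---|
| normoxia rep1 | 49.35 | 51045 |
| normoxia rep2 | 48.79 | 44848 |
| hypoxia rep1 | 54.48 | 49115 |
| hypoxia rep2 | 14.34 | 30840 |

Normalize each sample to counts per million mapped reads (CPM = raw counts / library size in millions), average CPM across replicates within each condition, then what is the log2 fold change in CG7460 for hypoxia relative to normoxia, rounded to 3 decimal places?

0.644

CPM(normoxia rep1) = 51045 / 49.35 = 1034.3465
CPM(normoxia rep2) = 44848 / 48.79 = 919.2048
CPM(hypoxia rep1) = 49115 / 54.48 = 901.5235
CPM(hypoxia rep2) = 30840 / 14.34 = 2150.6276
mean CPM(normoxia) = 976.7756; mean CPM(hypoxia) = 1526.0756
Fold change = 1526.0756 / 976.7756 = 1.56236
log2(1.56236) = 0.6437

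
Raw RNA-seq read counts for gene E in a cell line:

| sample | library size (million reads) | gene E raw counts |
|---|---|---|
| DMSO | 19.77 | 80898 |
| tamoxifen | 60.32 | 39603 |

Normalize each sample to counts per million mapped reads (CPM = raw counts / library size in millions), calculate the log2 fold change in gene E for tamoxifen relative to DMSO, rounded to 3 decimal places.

-2.640

CPM(DMSO) = 80898 / 19.77 = 4091.9575
CPM(tamoxifen) = 39603 / 60.32 = 656.5484
Fold change = 656.5484 / 4091.9575 = 0.16045
log2(0.16045) = -2.6398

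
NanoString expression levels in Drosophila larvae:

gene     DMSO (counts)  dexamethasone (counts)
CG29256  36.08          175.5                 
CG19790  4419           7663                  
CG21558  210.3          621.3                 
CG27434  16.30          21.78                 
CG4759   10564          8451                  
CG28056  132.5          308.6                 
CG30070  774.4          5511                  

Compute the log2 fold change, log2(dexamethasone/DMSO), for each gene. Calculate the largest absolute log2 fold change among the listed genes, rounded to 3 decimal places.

2.831

log2(175.5/36.08) = 2.282  (CG29256)
log2(7663/4419) = 0.794  (CG19790)
log2(621.3/210.3) = 1.563  (CG21558)
log2(21.78/16.30) = 0.418  (CG27434)
log2(8451/10564) = -0.322  (CG4759)
log2(308.6/132.5) = 1.220  (CG28056)
log2(5511/774.4) = 2.831  (CG30070)
The largest magnitude belongs to CG30070.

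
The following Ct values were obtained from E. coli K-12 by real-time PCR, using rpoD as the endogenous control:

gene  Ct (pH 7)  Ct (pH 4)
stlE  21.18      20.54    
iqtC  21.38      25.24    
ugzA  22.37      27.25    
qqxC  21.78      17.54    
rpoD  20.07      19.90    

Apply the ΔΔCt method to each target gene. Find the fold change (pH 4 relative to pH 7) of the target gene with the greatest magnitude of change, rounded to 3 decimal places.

0.030

stlE: ΔΔCt = (20.54−19.90) − (21.18−20.07) = 0.64 − 1.11 = -0.47; fold change = 2^0.47 = 1.385
iqtC: ΔΔCt = (25.24−19.90) − (21.38−20.07) = 5.34 − 1.31 = 4.03; fold change = 2^-4.03 = 0.061
ugzA: ΔΔCt = (27.25−19.90) − (22.37−20.07) = 7.35 − 2.30 = 5.05; fold change = 2^-5.05 = 0.030
qqxC: ΔΔCt = (17.54−19.90) − (21.78−20.07) = -2.36 − 1.71 = -4.07; fold change = 2^4.07 = 16.795
ugzA has the largest |ΔΔCt| = 5.05.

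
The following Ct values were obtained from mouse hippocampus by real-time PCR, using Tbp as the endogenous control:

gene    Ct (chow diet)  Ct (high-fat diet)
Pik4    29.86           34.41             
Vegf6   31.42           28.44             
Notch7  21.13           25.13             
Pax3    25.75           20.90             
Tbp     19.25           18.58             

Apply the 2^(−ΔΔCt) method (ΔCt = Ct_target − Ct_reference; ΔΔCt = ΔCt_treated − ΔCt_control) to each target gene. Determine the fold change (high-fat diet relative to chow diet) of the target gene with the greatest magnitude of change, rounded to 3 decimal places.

0.027

Pik4: ΔΔCt = (34.41−18.58) − (29.86−19.25) = 15.83 − 10.61 = 5.22; fold change = 2^-5.22 = 0.027
Vegf6: ΔΔCt = (28.44−18.58) − (31.42−19.25) = 9.86 − 12.17 = -2.31; fold change = 2^2.31 = 4.959
Notch7: ΔΔCt = (25.13−18.58) − (21.13−19.25) = 6.55 − 1.88 = 4.67; fold change = 2^-4.67 = 0.039
Pax3: ΔΔCt = (20.90−18.58) − (25.75−19.25) = 2.32 − 6.50 = -4.18; fold change = 2^4.18 = 18.126
Pik4 has the largest |ΔΔCt| = 5.22.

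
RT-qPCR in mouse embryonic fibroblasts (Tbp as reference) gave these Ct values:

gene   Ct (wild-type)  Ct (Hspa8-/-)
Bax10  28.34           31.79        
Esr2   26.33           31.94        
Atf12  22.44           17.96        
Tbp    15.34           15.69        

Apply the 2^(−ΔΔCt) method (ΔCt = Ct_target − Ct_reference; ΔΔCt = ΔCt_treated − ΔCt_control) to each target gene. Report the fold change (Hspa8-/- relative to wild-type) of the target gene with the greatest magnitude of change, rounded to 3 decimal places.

0.026

Bax10: ΔΔCt = (31.79−15.69) − (28.34−15.34) = 16.10 − 13.00 = 3.10; fold change = 2^-3.10 = 0.117
Esr2: ΔΔCt = (31.94−15.69) − (26.33−15.34) = 16.25 − 10.99 = 5.26; fold change = 2^-5.26 = 0.026
Atf12: ΔΔCt = (17.96−15.69) − (22.44−15.34) = 2.27 − 7.10 = -4.83; fold change = 2^4.83 = 28.443
Esr2 has the largest |ΔΔCt| = 5.26.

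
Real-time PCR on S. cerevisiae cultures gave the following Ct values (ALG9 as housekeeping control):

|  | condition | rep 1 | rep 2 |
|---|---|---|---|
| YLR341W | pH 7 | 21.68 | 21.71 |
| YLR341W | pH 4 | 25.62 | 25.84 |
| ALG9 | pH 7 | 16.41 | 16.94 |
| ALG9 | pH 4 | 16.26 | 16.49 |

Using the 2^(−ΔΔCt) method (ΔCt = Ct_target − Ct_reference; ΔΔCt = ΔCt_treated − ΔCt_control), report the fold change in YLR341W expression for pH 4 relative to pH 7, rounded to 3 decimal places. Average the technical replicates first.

0.050

Mean Ct: YLR341W pH 7 21.695; YLR341W pH 4 25.730; ALG9 pH 7 16.675; ALG9 pH 4 16.375
ΔCt(pH 7) = 21.695 − 16.675 = 5.020
ΔCt(pH 4) = 25.730 − 16.375 = 9.355
ΔΔCt = 9.355 − 5.020 = 4.335
Fold change = 2^(−4.335) = 0.0495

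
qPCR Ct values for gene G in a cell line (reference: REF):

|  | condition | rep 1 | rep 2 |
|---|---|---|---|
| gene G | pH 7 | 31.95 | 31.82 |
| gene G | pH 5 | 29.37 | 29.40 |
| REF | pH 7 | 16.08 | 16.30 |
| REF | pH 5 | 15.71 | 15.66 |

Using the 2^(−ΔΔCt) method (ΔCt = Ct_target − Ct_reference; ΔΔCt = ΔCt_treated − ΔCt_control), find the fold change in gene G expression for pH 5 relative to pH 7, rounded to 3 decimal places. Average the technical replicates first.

Mean Ct: gene G pH 7 31.885; gene G pH 5 29.385; REF pH 7 16.190; REF pH 5 15.685
ΔCt(pH 7) = 31.885 − 16.190 = 15.695
ΔCt(pH 5) = 29.385 − 15.685 = 13.700
ΔΔCt = 13.700 − 15.695 = -1.995
Fold change = 2^(−(-1.995)) = 2^1.995 = 3.9862

3.986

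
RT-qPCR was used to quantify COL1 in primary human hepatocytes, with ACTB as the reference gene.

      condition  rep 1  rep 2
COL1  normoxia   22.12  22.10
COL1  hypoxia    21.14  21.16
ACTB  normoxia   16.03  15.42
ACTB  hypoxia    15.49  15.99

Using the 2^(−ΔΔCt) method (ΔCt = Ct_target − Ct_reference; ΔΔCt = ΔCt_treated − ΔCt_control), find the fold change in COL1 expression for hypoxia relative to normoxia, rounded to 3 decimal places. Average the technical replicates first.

1.966

Mean Ct: COL1 normoxia 22.110; COL1 hypoxia 21.150; ACTB normoxia 15.725; ACTB hypoxia 15.740
ΔCt(normoxia) = 22.110 − 15.725 = 6.385
ΔCt(hypoxia) = 21.150 − 15.740 = 5.410
ΔΔCt = 5.410 − 6.385 = -0.975
Fold change = 2^(−(-0.975)) = 2^0.975 = 1.9656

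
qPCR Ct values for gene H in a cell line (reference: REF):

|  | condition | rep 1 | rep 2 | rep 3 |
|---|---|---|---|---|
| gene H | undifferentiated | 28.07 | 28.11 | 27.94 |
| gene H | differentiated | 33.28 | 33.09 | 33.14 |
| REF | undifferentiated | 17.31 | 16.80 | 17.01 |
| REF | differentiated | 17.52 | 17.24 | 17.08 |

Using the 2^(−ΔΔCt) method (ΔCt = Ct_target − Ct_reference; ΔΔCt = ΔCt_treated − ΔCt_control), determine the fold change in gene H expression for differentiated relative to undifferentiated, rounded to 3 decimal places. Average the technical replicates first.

0.034

Mean Ct: gene H undifferentiated 28.040; gene H differentiated 33.170; REF undifferentiated 17.040; REF differentiated 17.280
ΔCt(undifferentiated) = 28.040 − 17.040 = 11.000
ΔCt(differentiated) = 33.170 − 17.280 = 15.890
ΔΔCt = 15.890 − 11.000 = 4.890
Fold change = 2^(−4.890) = 0.0337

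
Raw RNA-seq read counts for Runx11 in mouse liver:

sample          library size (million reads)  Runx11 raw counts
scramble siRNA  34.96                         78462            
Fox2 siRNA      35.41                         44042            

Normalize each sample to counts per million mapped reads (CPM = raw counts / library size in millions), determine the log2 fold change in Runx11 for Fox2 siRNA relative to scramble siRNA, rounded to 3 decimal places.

CPM(scramble siRNA) = 78462 / 34.96 = 2244.3364
CPM(Fox2 siRNA) = 44042 / 35.41 = 1243.7729
Fold change = 1243.7729 / 2244.3364 = 0.55418
log2(0.55418) = -0.8516

-0.852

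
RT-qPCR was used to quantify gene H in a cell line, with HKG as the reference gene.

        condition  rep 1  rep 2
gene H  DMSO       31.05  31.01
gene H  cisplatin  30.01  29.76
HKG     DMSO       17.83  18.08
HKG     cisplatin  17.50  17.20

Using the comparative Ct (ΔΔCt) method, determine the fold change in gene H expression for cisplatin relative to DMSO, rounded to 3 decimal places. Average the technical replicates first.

Mean Ct: gene H DMSO 31.030; gene H cisplatin 29.885; HKG DMSO 17.955; HKG cisplatin 17.350
ΔCt(DMSO) = 31.030 − 17.955 = 13.075
ΔCt(cisplatin) = 29.885 − 17.350 = 12.535
ΔΔCt = 12.535 − 13.075 = -0.540
Fold change = 2^(−(-0.540)) = 2^0.540 = 1.4540

1.454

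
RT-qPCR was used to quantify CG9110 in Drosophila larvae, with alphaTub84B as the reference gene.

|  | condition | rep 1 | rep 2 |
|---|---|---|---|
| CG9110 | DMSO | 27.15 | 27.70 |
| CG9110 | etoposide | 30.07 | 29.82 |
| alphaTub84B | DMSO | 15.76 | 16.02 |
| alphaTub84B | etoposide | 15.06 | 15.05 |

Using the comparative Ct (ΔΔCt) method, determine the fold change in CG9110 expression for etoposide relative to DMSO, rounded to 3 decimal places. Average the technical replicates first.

Mean Ct: CG9110 DMSO 27.425; CG9110 etoposide 29.945; alphaTub84B DMSO 15.890; alphaTub84B etoposide 15.055
ΔCt(DMSO) = 27.425 − 15.890 = 11.535
ΔCt(etoposide) = 29.945 − 15.055 = 14.890
ΔΔCt = 14.890 − 11.535 = 3.355
Fold change = 2^(−3.355) = 0.0977

0.098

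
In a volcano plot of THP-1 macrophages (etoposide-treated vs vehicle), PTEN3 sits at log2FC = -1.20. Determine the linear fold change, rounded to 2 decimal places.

Fold change = 2^(-1.20) = 0.435

0.44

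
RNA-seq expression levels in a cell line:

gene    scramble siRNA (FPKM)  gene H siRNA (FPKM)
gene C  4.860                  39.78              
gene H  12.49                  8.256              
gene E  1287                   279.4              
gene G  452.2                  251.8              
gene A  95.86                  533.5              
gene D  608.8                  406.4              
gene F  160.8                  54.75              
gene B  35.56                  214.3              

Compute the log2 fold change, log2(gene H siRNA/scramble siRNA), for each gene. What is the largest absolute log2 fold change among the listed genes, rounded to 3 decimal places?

3.033

log2(39.78/4.860) = 3.033  (gene C)
log2(8.256/12.49) = -0.597  (gene H)
log2(279.4/1287) = -2.204  (gene E)
log2(251.8/452.2) = -0.845  (gene G)
log2(533.5/95.86) = 2.476  (gene A)
log2(406.4/608.8) = -0.583  (gene D)
log2(54.75/160.8) = -1.554  (gene F)
log2(214.3/35.56) = 2.591  (gene B)
The largest magnitude belongs to gene C.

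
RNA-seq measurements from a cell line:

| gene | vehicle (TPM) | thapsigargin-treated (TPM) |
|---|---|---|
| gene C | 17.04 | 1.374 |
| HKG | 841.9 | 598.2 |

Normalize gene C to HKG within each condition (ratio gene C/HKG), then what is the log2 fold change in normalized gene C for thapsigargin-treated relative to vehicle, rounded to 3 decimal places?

gene C/HKG (vehicle) = 17.04 / 841.9 = 0.02024
gene C/HKG (thapsigargin-treated) = 1.374 / 598.2 = 0.0022969
Fold change = 0.0022969 / 0.02024 = 0.1135
log2(0.1135) = -3.1395

-3.139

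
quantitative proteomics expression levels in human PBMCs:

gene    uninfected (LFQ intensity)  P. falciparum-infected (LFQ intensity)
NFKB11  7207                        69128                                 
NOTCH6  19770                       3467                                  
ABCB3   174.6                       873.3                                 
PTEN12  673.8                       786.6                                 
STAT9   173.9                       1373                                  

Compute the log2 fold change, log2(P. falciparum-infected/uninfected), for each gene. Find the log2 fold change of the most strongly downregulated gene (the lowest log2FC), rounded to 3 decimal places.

log2(69128/7207) = 3.262  (NFKB11)
log2(3467/19770) = -2.512  (NOTCH6)
log2(873.3/174.6) = 2.322  (ABCB3)
log2(786.6/673.8) = 0.223  (PTEN12)
log2(1373/173.9) = 2.981  (STAT9)
NOTCH6 is most strongly downregulated.

-2.512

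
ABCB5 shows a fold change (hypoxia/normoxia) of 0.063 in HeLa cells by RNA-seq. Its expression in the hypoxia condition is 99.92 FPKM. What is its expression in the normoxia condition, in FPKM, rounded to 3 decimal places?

normoxia expression = 99.92 / 0.063 = 1586.032

1586.032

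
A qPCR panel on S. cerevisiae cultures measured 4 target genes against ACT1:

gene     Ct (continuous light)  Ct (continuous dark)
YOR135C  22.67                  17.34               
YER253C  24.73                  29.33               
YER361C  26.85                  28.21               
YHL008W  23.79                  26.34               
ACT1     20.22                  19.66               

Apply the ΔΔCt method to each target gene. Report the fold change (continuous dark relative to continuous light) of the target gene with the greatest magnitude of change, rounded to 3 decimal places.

0.028

YOR135C: ΔΔCt = (17.34−19.66) − (22.67−20.22) = -2.32 − 2.45 = -4.77; fold change = 2^4.77 = 27.284
YER253C: ΔΔCt = (29.33−19.66) − (24.73−20.22) = 9.67 − 4.51 = 5.16; fold change = 2^-5.16 = 0.028
YER361C: ΔΔCt = (28.21−19.66) − (26.85−20.22) = 8.55 − 6.63 = 1.92; fold change = 2^-1.92 = 0.264
YHL008W: ΔΔCt = (26.34−19.66) − (23.79−20.22) = 6.68 − 3.57 = 3.11; fold change = 2^-3.11 = 0.116
YER253C has the largest |ΔΔCt| = 5.16.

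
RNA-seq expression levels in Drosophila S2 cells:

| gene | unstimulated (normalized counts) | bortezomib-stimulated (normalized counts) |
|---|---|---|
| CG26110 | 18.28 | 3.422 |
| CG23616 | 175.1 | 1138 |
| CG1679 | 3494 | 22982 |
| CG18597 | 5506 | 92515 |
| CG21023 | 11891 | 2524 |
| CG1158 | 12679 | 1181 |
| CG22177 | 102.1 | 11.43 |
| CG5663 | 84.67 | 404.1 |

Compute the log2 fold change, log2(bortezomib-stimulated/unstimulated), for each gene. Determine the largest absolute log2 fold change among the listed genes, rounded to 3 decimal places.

log2(3.422/18.28) = -2.417  (CG26110)
log2(1138/175.1) = 2.700  (CG23616)
log2(22982/3494) = 2.718  (CG1679)
log2(92515/5506) = 4.071  (CG18597)
log2(2524/11891) = -2.236  (CG21023)
log2(1181/12679) = -3.424  (CG1158)
log2(11.43/102.1) = -3.159  (CG22177)
log2(404.1/84.67) = 2.255  (CG5663)
The largest magnitude belongs to CG18597.

4.071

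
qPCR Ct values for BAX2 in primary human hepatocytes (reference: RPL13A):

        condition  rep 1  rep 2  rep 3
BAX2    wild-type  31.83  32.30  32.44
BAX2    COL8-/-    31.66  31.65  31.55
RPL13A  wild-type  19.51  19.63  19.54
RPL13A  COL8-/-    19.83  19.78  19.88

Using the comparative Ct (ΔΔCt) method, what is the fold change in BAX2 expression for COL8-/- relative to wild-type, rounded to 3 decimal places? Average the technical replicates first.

1.790

Mean Ct: BAX2 wild-type 32.190; BAX2 COL8-/- 31.620; RPL13A wild-type 19.560; RPL13A COL8-/- 19.830
ΔCt(wild-type) = 32.190 − 19.560 = 12.630
ΔCt(COL8-/-) = 31.620 − 19.830 = 11.790
ΔΔCt = 11.790 − 12.630 = -0.840
Fold change = 2^(−(-0.840)) = 2^0.840 = 1.7901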